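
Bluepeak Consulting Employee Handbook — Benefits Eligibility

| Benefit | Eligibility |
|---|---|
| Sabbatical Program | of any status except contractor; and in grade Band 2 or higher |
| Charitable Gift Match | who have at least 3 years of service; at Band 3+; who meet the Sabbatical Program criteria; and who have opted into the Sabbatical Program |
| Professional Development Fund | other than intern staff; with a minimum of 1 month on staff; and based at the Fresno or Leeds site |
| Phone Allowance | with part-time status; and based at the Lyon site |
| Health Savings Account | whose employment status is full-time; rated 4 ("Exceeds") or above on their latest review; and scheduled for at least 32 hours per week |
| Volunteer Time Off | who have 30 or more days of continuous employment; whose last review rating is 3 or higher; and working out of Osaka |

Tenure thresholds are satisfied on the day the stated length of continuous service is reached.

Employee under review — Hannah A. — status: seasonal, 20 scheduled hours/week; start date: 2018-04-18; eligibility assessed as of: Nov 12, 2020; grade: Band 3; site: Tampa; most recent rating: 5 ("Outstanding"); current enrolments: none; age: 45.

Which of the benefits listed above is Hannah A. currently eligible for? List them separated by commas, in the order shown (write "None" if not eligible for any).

Service from 2018-04-18 to Nov 12, 2020: 939 days.
Sabbatical Program — status seasonal ✓ (not excluded); grade Band 3 ≥ Band 2 ✓ → eligible.
Charitable Gift Match — service 939 days < 3 years (≈1095 days) ✗ → not eligible.
Professional Development Fund — status seasonal ✓ (not excluded); service 939 days ≥ 1 month (≈30 days) ✓; site Tampa ✗ (not Fresno or Leeds) → not eligible.
Phone Allowance — status seasonal ✗ (requires part-time) → not eligible.
Health Savings Account — status seasonal ✗ (requires full-time) → not eligible.
Volunteer Time Off — service 939 days ≥ 30 days ✓; rating 5 ≥ 3 ✓; site Tampa ✗ (not Osaka) → not eligible.

Sabbatical Program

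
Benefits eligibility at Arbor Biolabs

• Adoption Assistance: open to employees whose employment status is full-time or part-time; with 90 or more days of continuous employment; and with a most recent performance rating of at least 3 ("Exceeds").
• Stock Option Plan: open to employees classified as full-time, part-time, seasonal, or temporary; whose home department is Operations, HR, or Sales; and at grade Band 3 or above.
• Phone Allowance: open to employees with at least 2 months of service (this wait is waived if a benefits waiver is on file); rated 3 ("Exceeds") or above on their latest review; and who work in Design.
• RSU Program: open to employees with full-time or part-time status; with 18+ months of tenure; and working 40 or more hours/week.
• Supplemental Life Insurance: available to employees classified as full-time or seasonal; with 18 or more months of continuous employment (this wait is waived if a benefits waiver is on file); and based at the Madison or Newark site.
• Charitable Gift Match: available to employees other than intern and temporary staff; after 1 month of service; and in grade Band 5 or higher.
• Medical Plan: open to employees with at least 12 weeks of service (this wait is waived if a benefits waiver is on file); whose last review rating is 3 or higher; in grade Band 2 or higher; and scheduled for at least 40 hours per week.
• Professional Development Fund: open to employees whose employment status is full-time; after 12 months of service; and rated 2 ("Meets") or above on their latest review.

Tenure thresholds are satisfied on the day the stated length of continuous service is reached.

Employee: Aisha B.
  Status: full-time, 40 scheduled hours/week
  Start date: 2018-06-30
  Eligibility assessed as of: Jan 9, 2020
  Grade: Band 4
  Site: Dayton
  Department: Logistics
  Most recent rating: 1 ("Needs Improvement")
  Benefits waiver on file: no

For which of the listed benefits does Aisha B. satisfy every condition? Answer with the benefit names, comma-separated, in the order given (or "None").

RSU Program

Service from 2018-06-30 to Jan 9, 2020: 558 days.
Adoption Assistance — status full-time ✓; service 558 days ≥ 90 days ✓; rating 1 < 3 ✗ → not eligible.
Stock Option Plan — status full-time ✓; dept Logistics ✗ → not eligible.
Phone Allowance — no waiver, service 558 days ≥ 2 months (≈60 days) ✓; rating 1 < 3 ✗ → not eligible.
RSU Program — status full-time ✓; service 558 days ≥ 18 months (≈540 days) ✓; 40 hrs/wk ≥ 40 ✓ → eligible.
Supplemental Life Insurance — status full-time ✓; no waiver, service 558 days ≥ 18 months (≈540 days) ✓; site Dayton ✗ (not Madison or Newark) → not eligible.
Charitable Gift Match — status full-time ✓ (not excluded); service 558 days ≥ 1 month (≈30 days) ✓; grade Band 4 < Band 5 ✗ → not eligible.
Medical Plan — no waiver, service 558 days ≥ 12 weeks (≈84 days) ✓; rating 1 < 3 ✗ → not eligible.
Professional Development Fund — status full-time ✓; service 558 days ≥ 12 months (≈360 days) ✓; rating 1 < 2 ✗ → not eligible.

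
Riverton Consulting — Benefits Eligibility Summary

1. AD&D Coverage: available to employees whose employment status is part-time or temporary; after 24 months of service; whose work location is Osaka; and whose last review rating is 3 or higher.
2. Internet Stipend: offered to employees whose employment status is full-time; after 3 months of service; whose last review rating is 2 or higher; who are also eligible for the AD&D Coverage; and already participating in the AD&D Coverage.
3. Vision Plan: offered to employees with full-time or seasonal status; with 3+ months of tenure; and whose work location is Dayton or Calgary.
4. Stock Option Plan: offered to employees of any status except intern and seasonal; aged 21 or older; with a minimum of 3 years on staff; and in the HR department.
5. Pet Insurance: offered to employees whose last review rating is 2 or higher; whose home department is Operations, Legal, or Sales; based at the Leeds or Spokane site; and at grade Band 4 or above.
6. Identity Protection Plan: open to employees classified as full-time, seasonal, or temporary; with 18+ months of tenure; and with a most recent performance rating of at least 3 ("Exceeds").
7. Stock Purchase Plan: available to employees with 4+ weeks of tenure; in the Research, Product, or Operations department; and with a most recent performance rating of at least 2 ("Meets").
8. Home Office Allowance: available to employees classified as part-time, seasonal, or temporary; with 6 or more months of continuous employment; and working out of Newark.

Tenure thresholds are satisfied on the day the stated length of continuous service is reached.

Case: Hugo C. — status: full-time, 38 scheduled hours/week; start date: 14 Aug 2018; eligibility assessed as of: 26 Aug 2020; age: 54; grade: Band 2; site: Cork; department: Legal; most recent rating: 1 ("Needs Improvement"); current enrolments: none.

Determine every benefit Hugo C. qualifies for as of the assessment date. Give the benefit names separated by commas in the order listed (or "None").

Service from 14 Aug 2018 to 26 Aug 2020: 743 days.
AD&D Coverage — status full-time ✗ (requires part-time or temporary) → not eligible.
Internet Stipend — status full-time ✓; service 743 days ≥ 3 months (≈90 days) ✓; rating 1 < 2 ✗ → not eligible.
Vision Plan — status full-time ✓; service 743 days ≥ 3 months (≈90 days) ✓; site Cork ✗ (not Dayton or Calgary) → not eligible.
Stock Option Plan — status full-time ✓ (not excluded); age 54 ≥ 21 ✓; service 743 days < 3 years (≈1095 days) ✗ → not eligible.
Pet Insurance — rating 1 < 2 ✗ → not eligible.
Identity Protection Plan — status full-time ✓; service 743 days ≥ 18 months (≈540 days) ✓; rating 1 < 3 ✗ → not eligible.
Stock Purchase Plan — service 743 days ≥ 4 weeks (≈28 days) ✓; dept Legal ✗ → not eligible.
Home Office Allowance — status full-time ✗ (requires part-time, seasonal, or temporary) → not eligible.

None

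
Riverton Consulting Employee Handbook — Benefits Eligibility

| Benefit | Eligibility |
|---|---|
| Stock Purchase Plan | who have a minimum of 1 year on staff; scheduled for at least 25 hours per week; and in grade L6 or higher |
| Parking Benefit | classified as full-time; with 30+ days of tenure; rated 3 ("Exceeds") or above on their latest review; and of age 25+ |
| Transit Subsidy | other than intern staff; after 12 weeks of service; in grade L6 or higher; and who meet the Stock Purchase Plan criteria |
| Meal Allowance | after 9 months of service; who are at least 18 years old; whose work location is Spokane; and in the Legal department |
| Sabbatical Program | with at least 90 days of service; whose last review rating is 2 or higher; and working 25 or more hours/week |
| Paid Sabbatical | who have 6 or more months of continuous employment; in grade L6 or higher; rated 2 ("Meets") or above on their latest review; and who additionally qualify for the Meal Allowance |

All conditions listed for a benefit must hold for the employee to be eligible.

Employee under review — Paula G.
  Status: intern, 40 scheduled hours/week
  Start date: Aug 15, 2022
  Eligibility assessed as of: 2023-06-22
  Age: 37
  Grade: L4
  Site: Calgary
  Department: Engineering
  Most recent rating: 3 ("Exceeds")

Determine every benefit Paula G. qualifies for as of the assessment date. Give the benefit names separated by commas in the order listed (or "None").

Service from Aug 15, 2022 to 2023-06-22: 311 days.
Stock Purchase Plan — service 311 days < 1 year (≈365 days) ✗ → not eligible.
Parking Benefit — status intern ✗ (requires full-time) → not eligible.
Transit Subsidy — status intern ✗ (excluded) → not eligible.
Meal Allowance — service 311 days ≥ 9 months (≈270 days) ✓; age 37 ≥ 18 ✓; site Calgary ✗ (not Spokane) → not eligible.
Sabbatical Program — service 311 days ≥ 90 days ✓; rating 3 ≥ 2 ✓; 40 hrs/wk ≥ 25 ✓ → eligible.
Paid Sabbatical — service 311 days ≥ 6 months (≈180 days) ✓; grade L4 < L6 ✗ → not eligible.

Sabbatical Program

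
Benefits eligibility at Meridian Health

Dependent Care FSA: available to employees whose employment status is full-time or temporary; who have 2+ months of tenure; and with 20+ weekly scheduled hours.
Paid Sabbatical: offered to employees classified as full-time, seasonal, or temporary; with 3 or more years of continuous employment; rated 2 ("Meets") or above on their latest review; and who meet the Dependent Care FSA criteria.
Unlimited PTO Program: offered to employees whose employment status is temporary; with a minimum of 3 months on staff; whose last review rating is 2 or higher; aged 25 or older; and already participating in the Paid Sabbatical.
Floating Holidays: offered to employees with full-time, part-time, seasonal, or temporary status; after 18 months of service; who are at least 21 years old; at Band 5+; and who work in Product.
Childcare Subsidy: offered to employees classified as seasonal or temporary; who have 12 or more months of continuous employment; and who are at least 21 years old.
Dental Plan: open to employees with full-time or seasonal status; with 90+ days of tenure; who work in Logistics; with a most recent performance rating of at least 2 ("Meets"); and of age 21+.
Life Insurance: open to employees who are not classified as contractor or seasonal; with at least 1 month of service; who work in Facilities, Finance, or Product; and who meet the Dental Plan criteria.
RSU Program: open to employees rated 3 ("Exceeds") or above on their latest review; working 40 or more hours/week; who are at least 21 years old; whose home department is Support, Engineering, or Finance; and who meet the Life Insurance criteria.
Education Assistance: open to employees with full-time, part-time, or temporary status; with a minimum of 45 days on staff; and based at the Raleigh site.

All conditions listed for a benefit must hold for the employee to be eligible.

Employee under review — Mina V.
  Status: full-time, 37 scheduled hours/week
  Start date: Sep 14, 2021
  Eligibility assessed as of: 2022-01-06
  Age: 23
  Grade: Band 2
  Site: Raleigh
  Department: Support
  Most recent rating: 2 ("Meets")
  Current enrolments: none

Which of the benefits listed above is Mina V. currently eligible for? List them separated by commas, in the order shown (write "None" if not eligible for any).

Dependent Care FSA, Education Assistance

Service from Sep 14, 2021 to 2022-01-06: 114 days.
Dependent Care FSA — status full-time ✓; service 114 days ≥ 2 months (≈60 days) ✓; 37 hrs/wk ≥ 20 ✓ → eligible.
Paid Sabbatical — status full-time ✓; service 114 days < 3 years (≈1095 days) ✗ → not eligible.
Unlimited PTO Program — status full-time ✗ (requires temporary) → not eligible.
Floating Holidays — status full-time ✓; service 114 days < 18 months (≈540 days) ✗ → not eligible.
Childcare Subsidy — status full-time ✗ (requires seasonal or temporary) → not eligible.
Dental Plan — status full-time ✓; service 114 days ≥ 90 days ✓; dept Support ✗ → not eligible.
Life Insurance — status full-time ✓ (not excluded); service 114 days ≥ 1 month (≈30 days) ✓; dept Support ✗ → not eligible.
RSU Program — rating 2 < 3 ✗ → not eligible.
Education Assistance — status full-time ✓; service 114 days ≥ 45 days ✓; site Raleigh ✓ → eligible.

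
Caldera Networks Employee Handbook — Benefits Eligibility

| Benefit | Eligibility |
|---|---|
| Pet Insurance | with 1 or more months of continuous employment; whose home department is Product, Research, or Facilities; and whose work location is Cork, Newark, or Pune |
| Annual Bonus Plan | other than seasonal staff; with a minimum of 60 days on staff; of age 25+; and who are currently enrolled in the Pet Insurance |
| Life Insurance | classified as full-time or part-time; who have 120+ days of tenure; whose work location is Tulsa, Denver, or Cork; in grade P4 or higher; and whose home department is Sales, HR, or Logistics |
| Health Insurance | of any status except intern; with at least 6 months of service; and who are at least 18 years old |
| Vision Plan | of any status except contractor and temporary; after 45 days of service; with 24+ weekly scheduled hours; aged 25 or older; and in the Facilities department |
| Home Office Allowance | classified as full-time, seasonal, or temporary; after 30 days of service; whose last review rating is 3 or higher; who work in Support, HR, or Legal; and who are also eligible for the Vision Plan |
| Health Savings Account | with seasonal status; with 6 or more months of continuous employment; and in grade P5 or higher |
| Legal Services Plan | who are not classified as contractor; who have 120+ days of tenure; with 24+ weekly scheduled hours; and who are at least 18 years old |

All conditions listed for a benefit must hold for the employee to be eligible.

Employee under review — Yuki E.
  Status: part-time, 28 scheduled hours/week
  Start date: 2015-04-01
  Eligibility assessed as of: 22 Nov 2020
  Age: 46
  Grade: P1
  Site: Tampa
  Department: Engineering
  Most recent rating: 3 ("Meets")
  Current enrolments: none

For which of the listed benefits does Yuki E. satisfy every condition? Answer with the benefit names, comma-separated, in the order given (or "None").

Health Insurance, Legal Services Plan

Service from 2015-04-01 to 22 Nov 2020: 2062 days.
Pet Insurance — service 2062 days ≥ 1 month (≈30 days) ✓; dept Engineering ✗ → not eligible.
Annual Bonus Plan — status part-time ✓ (not excluded); service 2062 days ≥ 60 days ✓; age 46 ≥ 25 ✓; not enrolled in Pet Insurance ✗ → not eligible.
Life Insurance — status part-time ✓; service 2062 days ≥ 120 days ✓; site Tampa ✗ (not Tulsa, Denver, or Cork) → not eligible.
Health Insurance — status part-time ✓ (not excluded); service 2062 days ≥ 6 months (≈180 days) ✓; age 46 ≥ 18 ✓ → eligible.
Vision Plan — status part-time ✓ (not excluded); service 2062 days ≥ 45 days ✓; 28 hrs/wk ≥ 24 ✓; age 46 ≥ 25 ✓; dept Engineering ✗ → not eligible.
Home Office Allowance — status part-time ✗ (requires full-time, seasonal, or temporary) → not eligible.
Health Savings Account — status part-time ✗ (requires seasonal) → not eligible.
Legal Services Plan — status part-time ✓ (not excluded); service 2062 days ≥ 120 days ✓; 28 hrs/wk ≥ 24 ✓; age 46 ≥ 18 ✓ → eligible.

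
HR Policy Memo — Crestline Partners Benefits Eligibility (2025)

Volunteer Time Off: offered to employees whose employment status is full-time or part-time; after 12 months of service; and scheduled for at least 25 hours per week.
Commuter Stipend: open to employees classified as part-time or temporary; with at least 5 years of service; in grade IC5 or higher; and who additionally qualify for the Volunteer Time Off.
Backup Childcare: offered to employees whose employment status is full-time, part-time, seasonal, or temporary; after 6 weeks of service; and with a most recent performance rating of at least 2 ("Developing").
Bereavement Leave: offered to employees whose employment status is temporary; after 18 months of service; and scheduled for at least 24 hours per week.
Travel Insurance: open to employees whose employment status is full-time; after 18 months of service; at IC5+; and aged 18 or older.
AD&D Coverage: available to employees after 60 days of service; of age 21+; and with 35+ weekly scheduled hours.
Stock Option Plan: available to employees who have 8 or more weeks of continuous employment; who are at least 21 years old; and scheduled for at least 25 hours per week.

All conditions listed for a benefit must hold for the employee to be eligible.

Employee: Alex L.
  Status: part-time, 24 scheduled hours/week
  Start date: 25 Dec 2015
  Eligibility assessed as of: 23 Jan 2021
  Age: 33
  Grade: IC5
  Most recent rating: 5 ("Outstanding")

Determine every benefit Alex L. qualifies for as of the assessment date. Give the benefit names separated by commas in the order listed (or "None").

Service from 25 Dec 2015 to 23 Jan 2021: 1856 days.
Volunteer Time Off — status part-time ✓; service 1856 days ≥ 12 months (≈360 days) ✓; 24 hrs/wk < 25 ✗ → not eligible.
Commuter Stipend — status part-time ✓; service 1856 days ≥ 5 years (≈1825 days) ✓; grade IC5 ≥ IC5 ✓; not eligible for Volunteer Time Off ✗ → not eligible.
Backup Childcare — status part-time ✓; service 1856 days ≥ 6 weeks (≈42 days) ✓; rating 5 ≥ 2 ✓ → eligible.
Bereavement Leave — status part-time ✗ (requires temporary) → not eligible.
Travel Insurance — status part-time ✗ (requires full-time) → not eligible.
AD&D Coverage — service 1856 days ≥ 60 days ✓; age 33 ≥ 21 ✓; 24 hrs/wk < 35 ✗ → not eligible.
Stock Option Plan — service 1856 days ≥ 8 weeks (≈56 days) ✓; age 33 ≥ 21 ✓; 24 hrs/wk < 25 ✗ → not eligible.

Backup Childcare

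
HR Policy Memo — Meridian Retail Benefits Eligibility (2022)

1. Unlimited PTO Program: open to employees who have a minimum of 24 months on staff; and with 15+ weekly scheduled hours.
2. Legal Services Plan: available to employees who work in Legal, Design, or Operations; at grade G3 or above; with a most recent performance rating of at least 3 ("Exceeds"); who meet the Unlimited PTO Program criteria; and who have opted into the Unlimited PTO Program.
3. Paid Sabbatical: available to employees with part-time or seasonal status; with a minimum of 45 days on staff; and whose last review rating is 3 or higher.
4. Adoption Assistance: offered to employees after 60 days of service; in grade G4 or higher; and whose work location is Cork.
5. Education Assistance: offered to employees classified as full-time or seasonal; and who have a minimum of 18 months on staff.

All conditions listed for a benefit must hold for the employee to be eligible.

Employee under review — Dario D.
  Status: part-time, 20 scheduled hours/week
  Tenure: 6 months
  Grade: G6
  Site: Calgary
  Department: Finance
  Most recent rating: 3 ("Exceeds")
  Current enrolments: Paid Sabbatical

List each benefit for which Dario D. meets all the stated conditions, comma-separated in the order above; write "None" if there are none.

Paid Sabbatical

Unlimited PTO Program — service 6 months < 24 months ✗ → not eligible.
Legal Services Plan — dept Finance ✗ → not eligible.
Paid Sabbatical — status part-time ✓; service 6 months ≥ 45 days ✓; rating 3 ≥ 3 ✓ → eligible.
Adoption Assistance — service 6 months ≥ 60 days ✓; grade G6 ≥ G4 ✓; site Calgary ✗ (not Cork) → not eligible.
Education Assistance — status part-time ✗ (requires full-time or seasonal) → not eligible.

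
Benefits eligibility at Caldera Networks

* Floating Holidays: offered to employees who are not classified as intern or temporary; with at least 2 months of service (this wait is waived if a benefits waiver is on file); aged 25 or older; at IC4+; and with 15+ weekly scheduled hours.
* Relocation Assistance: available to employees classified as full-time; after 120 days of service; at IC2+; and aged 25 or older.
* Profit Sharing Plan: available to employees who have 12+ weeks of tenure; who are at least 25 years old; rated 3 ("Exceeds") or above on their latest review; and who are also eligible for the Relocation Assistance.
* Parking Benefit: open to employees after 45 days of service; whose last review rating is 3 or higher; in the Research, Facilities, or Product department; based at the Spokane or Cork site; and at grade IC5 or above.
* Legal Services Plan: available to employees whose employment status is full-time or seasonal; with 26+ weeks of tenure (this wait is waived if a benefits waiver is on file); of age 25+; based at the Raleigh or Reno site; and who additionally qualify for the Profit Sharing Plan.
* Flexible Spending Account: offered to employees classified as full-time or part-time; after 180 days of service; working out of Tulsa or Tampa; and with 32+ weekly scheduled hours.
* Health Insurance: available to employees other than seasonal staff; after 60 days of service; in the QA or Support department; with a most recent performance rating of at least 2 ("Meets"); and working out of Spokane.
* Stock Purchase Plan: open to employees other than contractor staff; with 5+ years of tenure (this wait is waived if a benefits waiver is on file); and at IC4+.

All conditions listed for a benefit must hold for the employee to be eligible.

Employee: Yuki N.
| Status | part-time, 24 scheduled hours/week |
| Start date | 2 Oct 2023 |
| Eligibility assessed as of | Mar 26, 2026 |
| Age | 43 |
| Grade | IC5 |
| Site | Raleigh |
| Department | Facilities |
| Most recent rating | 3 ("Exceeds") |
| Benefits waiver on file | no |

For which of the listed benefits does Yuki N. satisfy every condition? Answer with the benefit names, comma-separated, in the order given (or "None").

Service from 2 Oct 2023 to Mar 26, 2026: 906 days.
Floating Holidays — status part-time ✓ (not excluded); no waiver, service 906 days ≥ 2 months (≈60 days) ✓; age 43 ≥ 25 ✓; grade IC5 ≥ IC4 ✓; 24 hrs/wk ≥ 15 ✓ → eligible.
Relocation Assistance — status part-time ✗ (requires full-time) → not eligible.
Profit Sharing Plan — service 906 days ≥ 12 weeks (≈84 days) ✓; age 43 ≥ 25 ✓; rating 3 ≥ 3 ✓; not eligible for Relocation Assistance ✗ → not eligible.
Parking Benefit — service 906 days ≥ 45 days ✓; rating 3 ≥ 3 ✓; dept Facilities ✓; site Raleigh ✗ (not Spokane or Cork) → not eligible.
Legal Services Plan — status part-time ✗ (requires full-time or seasonal) → not eligible.
Flexible Spending Account — status part-time ✓; service 906 days ≥ 180 days ✓; site Raleigh ✗ (not Tulsa or Tampa) → not eligible.
Health Insurance — status part-time ✓ (not excluded); service 906 days ≥ 60 days ✓; dept Facilities ✗ → not eligible.
Stock Purchase Plan — status part-time ✓ (not excluded); no waiver, service 906 days < 5 years (≈1825 days) ✗ → not eligible.

Floating Holidays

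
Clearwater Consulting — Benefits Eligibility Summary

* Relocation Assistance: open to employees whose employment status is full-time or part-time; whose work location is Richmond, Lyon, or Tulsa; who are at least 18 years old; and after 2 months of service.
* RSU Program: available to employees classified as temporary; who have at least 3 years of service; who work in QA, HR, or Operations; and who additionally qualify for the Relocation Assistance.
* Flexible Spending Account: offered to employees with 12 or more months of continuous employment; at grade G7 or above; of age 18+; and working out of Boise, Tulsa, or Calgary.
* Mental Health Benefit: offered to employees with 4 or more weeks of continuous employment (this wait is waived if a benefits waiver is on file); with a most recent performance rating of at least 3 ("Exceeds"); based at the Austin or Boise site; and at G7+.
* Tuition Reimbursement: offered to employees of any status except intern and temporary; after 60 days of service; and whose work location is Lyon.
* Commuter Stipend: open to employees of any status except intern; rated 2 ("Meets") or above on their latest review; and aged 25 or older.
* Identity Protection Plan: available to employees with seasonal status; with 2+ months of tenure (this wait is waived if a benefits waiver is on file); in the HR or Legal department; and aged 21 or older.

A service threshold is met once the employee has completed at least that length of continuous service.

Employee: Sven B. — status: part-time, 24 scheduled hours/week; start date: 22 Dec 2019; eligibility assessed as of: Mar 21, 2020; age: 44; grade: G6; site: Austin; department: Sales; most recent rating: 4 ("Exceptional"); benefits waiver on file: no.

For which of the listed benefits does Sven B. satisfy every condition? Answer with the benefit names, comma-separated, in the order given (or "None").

Service from 22 Dec 2019 to Mar 21, 2020: 90 days.
Relocation Assistance — status part-time ✓; site Austin ✗ (not Richmond, Lyon, or Tulsa) → not eligible.
RSU Program — status part-time ✗ (requires temporary) → not eligible.
Flexible Spending Account — service 90 days < 12 months (≈360 days) ✗ → not eligible.
Mental Health Benefit — no waiver, service 90 days ≥ 4 weeks (≈28 days) ✓; rating 4 ≥ 3 ✓; site Austin ✓; grade G6 < G7 ✗ → not eligible.
Tuition Reimbursement — status part-time ✓ (not excluded); service 90 days ≥ 60 days ✓; site Austin ✗ (not Lyon) → not eligible.
Commuter Stipend — status part-time ✓ (not excluded); rating 4 ≥ 2 ✓; age 44 ≥ 25 ✓ → eligible.
Identity Protection Plan — status part-time ✗ (requires seasonal) → not eligible.

Commuter Stipend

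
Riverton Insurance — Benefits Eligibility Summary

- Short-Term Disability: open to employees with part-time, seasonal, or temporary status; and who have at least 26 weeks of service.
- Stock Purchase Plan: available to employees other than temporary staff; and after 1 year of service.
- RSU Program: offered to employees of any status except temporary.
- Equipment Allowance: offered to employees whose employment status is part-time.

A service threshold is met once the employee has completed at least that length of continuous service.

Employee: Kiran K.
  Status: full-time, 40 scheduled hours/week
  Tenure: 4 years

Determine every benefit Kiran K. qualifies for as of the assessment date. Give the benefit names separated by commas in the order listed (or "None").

Stock Purchase Plan, RSU Program

Short-Term Disability — status full-time ✗ (requires part-time, seasonal, or temporary) → not eligible.
Stock Purchase Plan — status full-time ✓ (not excluded); service 4 years ≥ 1 year ✓ → eligible.
RSU Program — status full-time ✓ (not excluded) → eligible.
Equipment Allowance — status full-time ✗ (requires part-time) → not eligible.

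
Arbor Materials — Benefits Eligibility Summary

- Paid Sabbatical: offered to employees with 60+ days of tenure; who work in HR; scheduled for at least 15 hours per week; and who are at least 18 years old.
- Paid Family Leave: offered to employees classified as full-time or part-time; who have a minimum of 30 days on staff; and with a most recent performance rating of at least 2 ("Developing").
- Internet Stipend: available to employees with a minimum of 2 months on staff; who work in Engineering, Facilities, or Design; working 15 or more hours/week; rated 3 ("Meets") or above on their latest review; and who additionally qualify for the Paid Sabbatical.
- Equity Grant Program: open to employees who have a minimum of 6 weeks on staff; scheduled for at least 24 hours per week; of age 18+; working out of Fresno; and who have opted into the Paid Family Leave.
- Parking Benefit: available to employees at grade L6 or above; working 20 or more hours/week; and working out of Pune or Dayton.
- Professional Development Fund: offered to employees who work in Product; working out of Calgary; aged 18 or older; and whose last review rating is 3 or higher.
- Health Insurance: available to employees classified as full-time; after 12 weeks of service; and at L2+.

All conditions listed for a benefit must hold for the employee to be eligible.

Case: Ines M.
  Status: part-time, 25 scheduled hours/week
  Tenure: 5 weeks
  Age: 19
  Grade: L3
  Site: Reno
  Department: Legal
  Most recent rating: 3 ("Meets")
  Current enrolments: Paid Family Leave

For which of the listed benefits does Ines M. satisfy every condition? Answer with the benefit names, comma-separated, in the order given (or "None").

Paid Family Leave

Paid Sabbatical — service 5 weeks < 60 days ✗ → not eligible.
Paid Family Leave — status part-time ✓; service 5 weeks ≥ 30 days ✓; rating 3 ≥ 2 ✓ → eligible.
Internet Stipend — service 5 weeks < 2 months (≈60 days) ✗ → not eligible.
Equity Grant Program — service 5 weeks < 6 weeks ✗ → not eligible.
Parking Benefit — grade L3 < L6 ✗ → not eligible.
Professional Development Fund — dept Legal ✗ → not eligible.
Health Insurance — status part-time ✗ (requires full-time) → not eligible.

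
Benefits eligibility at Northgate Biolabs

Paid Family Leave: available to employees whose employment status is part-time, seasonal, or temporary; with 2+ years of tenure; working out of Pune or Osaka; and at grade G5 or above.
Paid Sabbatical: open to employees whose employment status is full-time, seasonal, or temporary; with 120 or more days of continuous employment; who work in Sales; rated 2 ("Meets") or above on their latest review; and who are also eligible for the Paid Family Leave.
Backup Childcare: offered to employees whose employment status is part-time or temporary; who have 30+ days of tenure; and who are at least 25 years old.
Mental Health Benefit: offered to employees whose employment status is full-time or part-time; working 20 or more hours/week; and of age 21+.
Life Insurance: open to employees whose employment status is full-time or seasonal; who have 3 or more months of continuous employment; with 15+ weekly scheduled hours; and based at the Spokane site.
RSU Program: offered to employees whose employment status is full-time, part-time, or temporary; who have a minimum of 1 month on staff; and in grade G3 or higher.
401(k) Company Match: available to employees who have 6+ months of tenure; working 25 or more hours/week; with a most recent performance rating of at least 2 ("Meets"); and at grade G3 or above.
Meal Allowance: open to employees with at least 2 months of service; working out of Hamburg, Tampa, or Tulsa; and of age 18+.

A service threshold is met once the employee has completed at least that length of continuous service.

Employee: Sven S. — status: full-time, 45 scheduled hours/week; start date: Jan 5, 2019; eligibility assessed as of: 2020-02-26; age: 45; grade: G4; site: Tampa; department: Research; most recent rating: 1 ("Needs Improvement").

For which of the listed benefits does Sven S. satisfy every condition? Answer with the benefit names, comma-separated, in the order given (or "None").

Service from Jan 5, 2019 to 2020-02-26: 417 days.
Paid Family Leave — status full-time ✗ (requires part-time, seasonal, or temporary) → not eligible.
Paid Sabbatical — status full-time ✓; service 417 days ≥ 120 days ✓; dept Research ✗ → not eligible.
Backup Childcare — status full-time ✗ (requires part-time or temporary) → not eligible.
Mental Health Benefit — status full-time ✓; 45 hrs/wk ≥ 20 ✓; age 45 ≥ 21 ✓ → eligible.
Life Insurance — status full-time ✓; service 417 days ≥ 3 months (≈90 days) ✓; 45 hrs/wk ≥ 15 ✓; site Tampa ✗ (not Spokane) → not eligible.
RSU Program — status full-time ✓; service 417 days ≥ 1 month (≈30 days) ✓; grade G4 ≥ G3 ✓ → eligible.
401(k) Company Match — service 417 days ≥ 6 months (≈180 days) ✓; 45 hrs/wk ≥ 25 ✓; rating 1 < 2 ✗ → not eligible.
Meal Allowance — service 417 days ≥ 2 months (≈60 days) ✓; site Tampa ✓; age 45 ≥ 18 ✓ → eligible.

Mental Health Benefit, RSU Program, Meal Allowance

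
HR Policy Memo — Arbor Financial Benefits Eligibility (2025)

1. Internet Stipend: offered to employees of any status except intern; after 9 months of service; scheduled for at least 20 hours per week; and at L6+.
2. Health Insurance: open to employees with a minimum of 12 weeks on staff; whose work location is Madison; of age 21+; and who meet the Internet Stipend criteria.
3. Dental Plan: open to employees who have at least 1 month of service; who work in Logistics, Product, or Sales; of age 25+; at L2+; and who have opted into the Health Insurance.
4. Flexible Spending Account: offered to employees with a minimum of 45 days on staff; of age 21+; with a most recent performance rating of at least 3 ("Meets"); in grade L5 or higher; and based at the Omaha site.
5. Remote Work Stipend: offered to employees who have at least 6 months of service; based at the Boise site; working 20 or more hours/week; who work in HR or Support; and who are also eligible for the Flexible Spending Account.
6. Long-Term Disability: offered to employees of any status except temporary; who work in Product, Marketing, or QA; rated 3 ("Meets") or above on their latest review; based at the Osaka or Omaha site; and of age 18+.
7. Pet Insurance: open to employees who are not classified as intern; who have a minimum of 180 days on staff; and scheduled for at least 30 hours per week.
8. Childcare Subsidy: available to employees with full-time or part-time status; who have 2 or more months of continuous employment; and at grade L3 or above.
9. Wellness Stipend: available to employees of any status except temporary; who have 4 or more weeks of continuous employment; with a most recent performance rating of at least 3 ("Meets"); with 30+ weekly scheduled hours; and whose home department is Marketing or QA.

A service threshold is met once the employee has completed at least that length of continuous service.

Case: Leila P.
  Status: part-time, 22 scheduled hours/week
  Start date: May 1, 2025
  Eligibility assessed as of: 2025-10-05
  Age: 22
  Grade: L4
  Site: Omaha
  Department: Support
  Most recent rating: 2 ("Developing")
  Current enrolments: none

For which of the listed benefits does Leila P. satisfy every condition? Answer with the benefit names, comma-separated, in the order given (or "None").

Service from May 1, 2025 to 2025-10-05: 157 days.
Internet Stipend — status part-time ✓ (not excluded); service 157 days < 9 months (≈270 days) ✗ → not eligible.
Health Insurance — service 157 days ≥ 12 weeks (≈84 days) ✓; site Omaha ✗ (not Madison) → not eligible.
Dental Plan — service 157 days ≥ 1 month (≈30 days) ✓; dept Support ✗ → not eligible.
Flexible Spending Account — service 157 days ≥ 45 days ✓; age 22 ≥ 21 ✓; rating 2 < 3 ✗ → not eligible.
Remote Work Stipend — service 157 days < 6 months (≈180 days) ✗ → not eligible.
Long-Term Disability — status part-time ✓ (not excluded); dept Support ✗ → not eligible.
Pet Insurance — status part-time ✓ (not excluded); service 157 days < 180 days ✗ → not eligible.
Childcare Subsidy — status part-time ✓; service 157 days ≥ 2 months (≈60 days) ✓; grade L4 ≥ L3 ✓ → eligible.
Wellness Stipend — status part-time ✓ (not excluded); service 157 days ≥ 4 weeks (≈28 days) ✓; rating 2 < 3 ✗ → not eligible.

Childcare Subsidy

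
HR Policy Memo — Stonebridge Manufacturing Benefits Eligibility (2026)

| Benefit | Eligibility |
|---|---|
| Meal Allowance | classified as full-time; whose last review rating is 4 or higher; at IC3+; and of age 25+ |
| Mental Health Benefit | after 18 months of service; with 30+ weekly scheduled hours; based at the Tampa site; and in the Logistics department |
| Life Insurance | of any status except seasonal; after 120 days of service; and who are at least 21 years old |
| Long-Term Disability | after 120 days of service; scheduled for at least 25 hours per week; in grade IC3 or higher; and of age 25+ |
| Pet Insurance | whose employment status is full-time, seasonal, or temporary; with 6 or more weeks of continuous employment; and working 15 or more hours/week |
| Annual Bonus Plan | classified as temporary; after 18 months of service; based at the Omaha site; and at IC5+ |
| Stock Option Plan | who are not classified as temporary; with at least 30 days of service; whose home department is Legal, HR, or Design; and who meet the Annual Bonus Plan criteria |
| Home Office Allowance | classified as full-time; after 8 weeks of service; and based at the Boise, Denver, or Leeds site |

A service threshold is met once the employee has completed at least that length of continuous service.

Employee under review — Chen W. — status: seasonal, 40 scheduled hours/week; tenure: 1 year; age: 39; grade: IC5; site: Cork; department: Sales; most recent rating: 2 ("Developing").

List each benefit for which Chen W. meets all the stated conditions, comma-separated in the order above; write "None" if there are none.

Long-Term Disability, Pet Insurance

Meal Allowance — status seasonal ✗ (requires full-time) → not eligible.
Mental Health Benefit — service 1 year < 18 months (≈540 days) ✗ → not eligible.
Life Insurance — status seasonal ✗ (excluded) → not eligible.
Long-Term Disability — service 1 year ≥ 120 days ✓; 40 hrs/wk ≥ 25 ✓; grade IC5 ≥ IC3 ✓; age 39 ≥ 25 ✓ → eligible.
Pet Insurance — status seasonal ✓; service 1 year ≥ 6 weeks (≈42 days) ✓; 40 hrs/wk ≥ 15 ✓ → eligible.
Annual Bonus Plan — status seasonal ✗ (requires temporary) → not eligible.
Stock Option Plan — status seasonal ✓ (not excluded); service 1 year ≥ 30 days ✓; dept Sales ✗ → not eligible.
Home Office Allowance — status seasonal ✗ (requires full-time) → not eligible.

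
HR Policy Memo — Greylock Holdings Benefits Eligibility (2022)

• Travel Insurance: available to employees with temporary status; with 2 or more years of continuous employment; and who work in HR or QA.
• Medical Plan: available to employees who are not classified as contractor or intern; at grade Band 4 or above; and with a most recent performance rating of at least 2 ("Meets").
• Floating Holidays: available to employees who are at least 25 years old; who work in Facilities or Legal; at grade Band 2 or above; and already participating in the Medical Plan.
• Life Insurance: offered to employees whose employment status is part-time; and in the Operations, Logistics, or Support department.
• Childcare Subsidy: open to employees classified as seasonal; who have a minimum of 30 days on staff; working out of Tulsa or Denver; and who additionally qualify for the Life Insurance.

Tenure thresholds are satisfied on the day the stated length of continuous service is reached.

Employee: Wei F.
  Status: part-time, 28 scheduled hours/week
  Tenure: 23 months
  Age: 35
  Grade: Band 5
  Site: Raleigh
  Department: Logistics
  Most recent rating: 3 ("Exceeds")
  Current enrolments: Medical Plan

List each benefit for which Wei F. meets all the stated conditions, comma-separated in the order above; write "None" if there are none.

Medical Plan, Life Insurance

Travel Insurance — status part-time ✗ (requires temporary) → not eligible.
Medical Plan — status part-time ✓ (not excluded); grade Band 5 ≥ Band 4 ✓; rating 3 ≥ 2 ✓ → eligible.
Floating Holidays — age 35 ≥ 25 ✓; dept Logistics ✗ → not eligible.
Life Insurance — status part-time ✓; dept Logistics ✓ → eligible.
Childcare Subsidy — status part-time ✗ (requires seasonal) → not eligible.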